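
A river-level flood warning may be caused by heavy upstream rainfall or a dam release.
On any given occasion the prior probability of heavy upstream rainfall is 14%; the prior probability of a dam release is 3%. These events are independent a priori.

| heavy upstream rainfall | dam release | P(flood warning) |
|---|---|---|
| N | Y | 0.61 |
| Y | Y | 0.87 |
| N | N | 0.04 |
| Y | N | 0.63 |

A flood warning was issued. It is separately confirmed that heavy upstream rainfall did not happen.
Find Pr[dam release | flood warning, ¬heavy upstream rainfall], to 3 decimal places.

Weight on dam release=true, given the evidence: 0.61*0.03 = 0.018300
The normalizing constant is 0.04*0.97 + 0.61*0.03 = 0.057100
Posterior = 0.018300 / 0.057100 ≈ 0.320

Pr[dam release | flood warning, ¬heavy upstream rainfall] ≈ 0.320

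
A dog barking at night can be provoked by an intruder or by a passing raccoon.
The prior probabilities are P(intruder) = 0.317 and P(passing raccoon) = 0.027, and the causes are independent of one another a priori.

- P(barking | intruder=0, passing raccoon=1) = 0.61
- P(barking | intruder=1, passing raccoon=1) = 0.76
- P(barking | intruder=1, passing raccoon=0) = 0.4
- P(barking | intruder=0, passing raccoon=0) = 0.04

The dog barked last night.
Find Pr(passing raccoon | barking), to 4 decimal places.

For the numerator, keep only passing raccoon=true terms: 0.011249 + 0.006505 = 0.017754
Denominator P(barking): 0.04×0.683×0.973 + 0.61×0.683×0.027 + 0.4×0.317×0.973 + 0.76×0.317×0.027 = 0.167712
P(passing raccoon | barking) = 0.017754/0.167712 ≈ 0.1059

Pr(passing raccoon | barking) ≈ 0.1059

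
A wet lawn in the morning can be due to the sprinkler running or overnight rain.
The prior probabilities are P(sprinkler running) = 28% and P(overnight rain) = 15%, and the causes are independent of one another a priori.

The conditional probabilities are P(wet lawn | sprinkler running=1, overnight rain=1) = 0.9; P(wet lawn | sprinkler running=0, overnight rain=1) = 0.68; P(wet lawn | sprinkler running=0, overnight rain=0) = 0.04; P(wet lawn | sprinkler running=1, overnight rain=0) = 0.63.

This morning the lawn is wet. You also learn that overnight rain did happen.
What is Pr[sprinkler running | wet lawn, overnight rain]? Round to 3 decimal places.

Sum P(wet lawn|·) weighted by the priors over both values of sprinkler running:
  P(wet lawn | overnight rain) = 0.68×0.72 + 0.9×0.28
        = 0.489600 + 0.252000 = 0.741600
Configurations with sprinkler running contribute 0.252000, so
  P(sprinkler running | wet lawn, overnight rain) = 0.252000 / 0.741600 ≈ 0.340

Pr[sprinkler running | wet lawn, overnight rain] ≈ 0.340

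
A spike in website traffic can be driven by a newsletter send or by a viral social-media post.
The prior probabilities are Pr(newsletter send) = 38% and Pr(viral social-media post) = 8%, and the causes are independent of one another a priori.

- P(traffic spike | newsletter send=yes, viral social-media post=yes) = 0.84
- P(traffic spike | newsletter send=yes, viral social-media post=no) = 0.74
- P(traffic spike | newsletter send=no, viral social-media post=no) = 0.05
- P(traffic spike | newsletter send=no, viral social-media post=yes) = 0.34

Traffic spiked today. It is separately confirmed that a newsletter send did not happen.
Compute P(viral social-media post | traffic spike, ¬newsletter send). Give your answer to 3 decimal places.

P(viral social-media post | traffic spike, ¬newsletter send) ≈ 0.372

P(traffic spike | ¬newsletter send) = 0.05×0.92 + 0.34×0.08 = 0.046000 + 0.027200 = 0.073200
The viral social-media post-present share is 0.34×0.08 = 0.027200.
Hence the posterior is 0.027200/0.073200 ≈ 0.372.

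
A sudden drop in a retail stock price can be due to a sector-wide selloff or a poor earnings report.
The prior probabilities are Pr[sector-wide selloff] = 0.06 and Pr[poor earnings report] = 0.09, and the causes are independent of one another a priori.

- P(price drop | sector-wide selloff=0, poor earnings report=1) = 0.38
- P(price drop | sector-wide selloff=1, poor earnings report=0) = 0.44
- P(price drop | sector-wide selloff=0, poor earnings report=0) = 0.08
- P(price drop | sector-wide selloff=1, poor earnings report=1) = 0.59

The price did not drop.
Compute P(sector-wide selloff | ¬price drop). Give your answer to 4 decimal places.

P(sector-wide selloff | ¬price drop) ≈ 0.0376

For the numerator, keep only sector-wide selloff=true terms: 0.030576 + 0.002214 = 0.032790
The normalizing constant is 0.92*0.94*0.91 + 0.62*0.94*0.09 + 0.56*0.06*0.91 + 0.41*0.06*0.09 = 0.872210
P(sector-wide selloff | ¬price drop) = 0.032790/0.872210 ≈ 0.0376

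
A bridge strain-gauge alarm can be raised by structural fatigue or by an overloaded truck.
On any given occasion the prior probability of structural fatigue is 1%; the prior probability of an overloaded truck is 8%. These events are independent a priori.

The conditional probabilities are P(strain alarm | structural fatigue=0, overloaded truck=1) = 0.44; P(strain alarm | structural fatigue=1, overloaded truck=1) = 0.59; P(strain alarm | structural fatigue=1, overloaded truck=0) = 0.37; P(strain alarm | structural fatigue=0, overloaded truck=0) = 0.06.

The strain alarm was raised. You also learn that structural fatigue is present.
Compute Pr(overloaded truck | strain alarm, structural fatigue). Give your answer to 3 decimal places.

For the numerator, keep only overloaded truck=true terms: 0.59*0.08 = 0.047200
Normalizer over all consistent configurations: 0.37*0.92 + 0.59*0.08 = 0.387600
P(overloaded truck | strain alarm, structural fatigue) = 0.047200/0.387600 ≈ 0.122

Pr(overloaded truck | strain alarm, structural fatigue) ≈ 0.122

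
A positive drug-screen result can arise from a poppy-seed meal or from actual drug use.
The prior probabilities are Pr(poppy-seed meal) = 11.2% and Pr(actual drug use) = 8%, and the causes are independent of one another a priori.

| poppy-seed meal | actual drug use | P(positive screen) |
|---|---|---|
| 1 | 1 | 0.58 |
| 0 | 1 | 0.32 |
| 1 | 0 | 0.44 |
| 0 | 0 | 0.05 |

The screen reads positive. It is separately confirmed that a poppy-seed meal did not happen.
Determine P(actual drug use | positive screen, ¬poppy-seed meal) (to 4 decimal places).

P(actual drug use | positive screen, ¬poppy-seed meal) ≈ 0.3575

Sum P(positive screen|·) weighted by the priors over both values of actual drug use:
  P(positive screen | ¬poppy-seed meal) = 0.05·0.92 + 0.32·0.08
        = 0.046000 + 0.025600 = 0.071600
Keeping only the actual drug use-present terms gives 0.025600, so
  P(actual drug use | positive screen, ¬poppy-seed meal) = 0.025600 / 0.071600 ≈ 0.3575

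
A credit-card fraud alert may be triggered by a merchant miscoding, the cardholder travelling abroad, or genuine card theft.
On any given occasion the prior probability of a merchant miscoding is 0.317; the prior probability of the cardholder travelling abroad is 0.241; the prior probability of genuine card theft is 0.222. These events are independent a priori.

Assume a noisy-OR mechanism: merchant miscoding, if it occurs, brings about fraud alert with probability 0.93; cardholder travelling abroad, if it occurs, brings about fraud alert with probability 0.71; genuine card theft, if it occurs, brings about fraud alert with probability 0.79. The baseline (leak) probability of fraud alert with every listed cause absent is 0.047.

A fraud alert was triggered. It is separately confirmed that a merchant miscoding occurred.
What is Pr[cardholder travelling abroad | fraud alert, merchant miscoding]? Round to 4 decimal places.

Under noisy-OR, P(fraud alert | causes) = 1 − (1−0.047)·∏(1−qᵢ) over the active causes.
Sum P(fraud alert|·) weighted by the priors over the 4 (cardholder travelling abroad, genuine card theft) configurations:
  P(fraud alert | merchant miscoding) = 0.93329·0.759·0.778 + 0.985991·0.759·0.222 + 0.980654·0.241·0.778 + 0.995937·0.241·0.222
        = 0.551110 + 0.166138 + 0.183871 + 0.053285 = 0.954404
Keeping only the cardholder travelling abroad-present terms gives 0.237156, so
  P(cardholder travelling abroad | fraud alert, merchant miscoding) = 0.237156 / 0.954404 ≈ 0.2485

Pr[cardholder travelling abroad | fraud alert, merchant miscoding] ≈ 0.2485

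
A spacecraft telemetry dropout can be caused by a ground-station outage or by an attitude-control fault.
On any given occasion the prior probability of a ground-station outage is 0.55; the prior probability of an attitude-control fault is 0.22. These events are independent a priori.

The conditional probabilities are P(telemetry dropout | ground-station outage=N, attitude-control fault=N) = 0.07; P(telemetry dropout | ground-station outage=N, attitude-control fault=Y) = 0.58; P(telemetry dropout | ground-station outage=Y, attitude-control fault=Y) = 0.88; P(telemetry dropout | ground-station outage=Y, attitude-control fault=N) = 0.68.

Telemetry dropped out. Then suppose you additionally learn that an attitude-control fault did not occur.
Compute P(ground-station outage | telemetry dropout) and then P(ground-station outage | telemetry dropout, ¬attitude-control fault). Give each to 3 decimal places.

For the numerator, keep only ground-station outage=true terms: 0.291720 + 0.106480 = 0.398200
Normalizer over all consistent configurations: 0.07*0.45*0.78 + 0.58*0.45*0.22 + 0.68*0.55*0.78 + 0.88*0.55*0.22 = 0.480190
Posterior = 0.398200 / 0.480190 ≈ 0.829

With the extra evidence:
By total probability over both values of ground-station outage:
  P(telemetry dropout | ¬attitude-control fault) = 0.07·0.45 + 0.68·0.55
        = 0.031500 + 0.374000 = 0.405500
Configurations with ground-station outage contribute 0.374000, so
  P(ground-station outage | telemetry dropout, ¬attitude-control fault) = 0.374000 / 0.405500 ≈ 0.922
Ruling out attitude-control fault raises the posterior on ground-station outage — the flip side of explaining away.

P(ground-station outage | telemetry dropout) ≈ 0.829; P(ground-station outage | telemetry dropout, ¬attitude-control fault) ≈ 0.922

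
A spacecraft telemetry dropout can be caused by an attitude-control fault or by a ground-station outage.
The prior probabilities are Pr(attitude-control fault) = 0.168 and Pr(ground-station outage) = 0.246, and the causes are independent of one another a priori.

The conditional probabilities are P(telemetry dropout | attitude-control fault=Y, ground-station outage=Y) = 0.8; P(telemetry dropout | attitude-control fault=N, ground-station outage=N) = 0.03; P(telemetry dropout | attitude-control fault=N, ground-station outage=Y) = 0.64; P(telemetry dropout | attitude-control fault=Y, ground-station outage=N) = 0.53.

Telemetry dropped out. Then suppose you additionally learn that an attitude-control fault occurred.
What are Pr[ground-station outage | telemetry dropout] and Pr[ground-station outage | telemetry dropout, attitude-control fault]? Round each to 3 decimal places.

Pr[ground-station outage | telemetry dropout] ≈ 0.656; Pr[ground-station outage | telemetry dropout, attitude-control fault] ≈ 0.330

By total probability over the 4 (attitude-control fault, ground-station outage) configurations:
  P(telemetry dropout) = 0.03*0.832*0.754 + 0.64*0.832*0.246 + 0.53*0.168*0.754 + 0.8*0.168*0.246
        = 0.018820 + 0.130990 + 0.067136 + 0.033062 = 0.250008
The terms with ground-station outage present sum to 0.164052, so
  P(ground-station outage | telemetry dropout) = 0.164052 / 0.250008 ≈ 0.656

Now condition on the additional information:
By total probability over both values of ground-station outage:
  P(telemetry dropout | attitude-control fault) = 0.53*0.754 + 0.8*0.246
        = 0.399620 + 0.196800 = 0.596420
Keeping only the ground-station outage-present terms gives 0.196800, so
  P(ground-station outage | telemetry dropout, attitude-control fault) = 0.196800 / 0.596420 ≈ 0.330
Conditioning on attitude-control fault lowers the posterior on ground-station outage: the classic explaining-away effect in a common-effect structure.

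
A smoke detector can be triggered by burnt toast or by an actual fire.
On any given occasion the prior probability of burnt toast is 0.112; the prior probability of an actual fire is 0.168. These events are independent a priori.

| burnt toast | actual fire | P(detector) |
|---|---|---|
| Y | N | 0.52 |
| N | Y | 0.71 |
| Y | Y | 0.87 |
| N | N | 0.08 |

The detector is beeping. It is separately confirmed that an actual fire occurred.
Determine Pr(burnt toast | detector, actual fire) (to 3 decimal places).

Pr(burnt toast | detector, actual fire) ≈ 0.134

By total probability over both values of burnt toast:
  P(detector | actual fire) = 0.71×0.888 + 0.87×0.112
        = 0.630480 + 0.097440 = 0.727920
Keeping only the burnt toast-present terms gives 0.097440, so
  P(burnt toast | detector, actual fire) = 0.097440 / 0.727920 ≈ 0.134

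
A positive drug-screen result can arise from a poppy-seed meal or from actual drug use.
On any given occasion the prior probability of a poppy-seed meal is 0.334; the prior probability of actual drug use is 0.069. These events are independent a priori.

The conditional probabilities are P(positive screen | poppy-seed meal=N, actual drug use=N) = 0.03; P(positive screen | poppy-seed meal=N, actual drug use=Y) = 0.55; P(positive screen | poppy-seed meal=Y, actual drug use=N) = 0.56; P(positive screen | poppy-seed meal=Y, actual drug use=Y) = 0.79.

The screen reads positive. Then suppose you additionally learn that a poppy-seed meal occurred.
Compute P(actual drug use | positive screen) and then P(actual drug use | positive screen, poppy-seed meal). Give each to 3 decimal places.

P(actual drug use | positive screen) ≈ 0.184; P(actual drug use | positive screen, poppy-seed meal) ≈ 0.095

P(positive screen) = 0.03·0.666·0.931 + 0.55·0.666·0.069 + 0.56·0.334·0.931 + 0.79·0.334·0.069 = 0.018601 + 0.025275 + 0.174134 + 0.018206 = 0.236216
Of this, 0.043481 comes from 0.025275 + 0.018206 (the actual drug use=true cases).
P(actual drug use | positive screen) = 0.043481 / 0.236216 ≈ 0.184

With the extra evidence:
Enumerate both values of actual drug use and weight by the priors:
  P(positive screen | poppy-seed meal) = 0.56×0.931 + 0.79×0.069
        = 0.521360 + 0.054510 = 0.575870
Keeping only the actual drug use-present terms gives 0.054510, so
  P(actual drug use | positive screen, poppy-seed meal) = 0.054510 / 0.575870 ≈ 0.095
The drop from 0.184 to 0.095 is the explaining-away (discounting) effect.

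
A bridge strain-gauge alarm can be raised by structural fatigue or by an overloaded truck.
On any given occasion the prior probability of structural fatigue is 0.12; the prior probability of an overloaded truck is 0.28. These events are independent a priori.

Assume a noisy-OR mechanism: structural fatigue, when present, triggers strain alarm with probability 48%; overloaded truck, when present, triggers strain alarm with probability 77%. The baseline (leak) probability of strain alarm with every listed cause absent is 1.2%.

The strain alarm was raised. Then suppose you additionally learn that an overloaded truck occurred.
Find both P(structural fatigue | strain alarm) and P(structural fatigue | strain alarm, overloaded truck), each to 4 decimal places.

P(structural fatigue | strain alarm) ≈ 0.2657; P(structural fatigue | strain alarm, overloaded truck) ≈ 0.1347

Under noisy-OR, P(strain alarm | causes) = 1 − (1−0.012)·∏(1−qᵢ) over the active causes.
Enumerate the 4 (structural fatigue, overloaded truck) configurations and weight by the priors:
  P(strain alarm) = 0.012×0.88×0.72 + 0.77276×0.88×0.28 + 0.48624×0.12×0.72 + 0.881835×0.12×0.28
        = 0.007603 + 0.190408 + 0.042011 + 0.029630 = 0.269652
Configurations with structural fatigue contribute 0.071641, so
  P(structural fatigue | strain alarm) = 0.071641 / 0.269652 ≈ 0.2657

With the extra evidence:
Sum P(strain alarm|·) weighted by the priors over both values of structural fatigue:
  P(strain alarm | overloaded truck) = 0.77276×0.88 + 0.881835×0.12
        = 0.680029 + 0.105820 = 0.785849
The terms with structural fatigue present sum to 0.105820, so
  P(structural fatigue | strain alarm, overloaded truck) = 0.105820 / 0.785849 ≈ 0.1347
This is intercausal reasoning (explaining away): once overloaded truck accounts for the strain alarm, structural fatigue becomes less likely.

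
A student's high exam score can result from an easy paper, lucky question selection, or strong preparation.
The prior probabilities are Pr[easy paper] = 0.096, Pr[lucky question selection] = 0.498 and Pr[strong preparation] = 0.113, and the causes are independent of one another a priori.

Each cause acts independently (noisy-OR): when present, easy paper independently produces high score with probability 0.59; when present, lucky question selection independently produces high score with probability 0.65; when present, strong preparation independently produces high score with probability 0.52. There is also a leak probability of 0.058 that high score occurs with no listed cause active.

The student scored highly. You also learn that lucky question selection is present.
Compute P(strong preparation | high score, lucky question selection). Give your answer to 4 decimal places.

Under noisy-OR, P(high score | causes) = 1 − (1−0.058)·∏(1−qᵢ) over the active causes.
P(high score | lucky question selection) = 0.6703*0.904*0.887 + 0.841744*0.904*0.113 + 0.864823*0.096*0.887 + 0.935115*0.096*0.113 = 0.537479 + 0.085986 + 0.073641 + 0.010144 = 0.707250
Of this, 0.096130 comes from 0.085986 + 0.010144 (the strong preparation=true cases).
P(strong preparation | high score, lucky question selection) = 0.096130 / 0.707250 ≈ 0.1359

P(strong preparation | high score, lucky question selection) ≈ 0.1359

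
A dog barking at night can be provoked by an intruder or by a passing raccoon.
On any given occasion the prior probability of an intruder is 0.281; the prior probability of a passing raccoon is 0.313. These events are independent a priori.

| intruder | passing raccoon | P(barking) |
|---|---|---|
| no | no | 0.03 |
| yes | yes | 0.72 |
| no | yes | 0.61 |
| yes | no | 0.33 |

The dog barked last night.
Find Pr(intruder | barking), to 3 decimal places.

Pr(intruder | barking) ≈ 0.455

For the numerator, keep only intruder=true terms: 0.063706 + 0.063326 = 0.127032
Denominator P(barking): 0.03·0.719·0.687 + 0.61·0.719·0.313 + 0.33·0.281·0.687 + 0.72·0.281·0.313 = 0.279130
P(intruder | barking) = 0.127032/0.279130 ≈ 0.455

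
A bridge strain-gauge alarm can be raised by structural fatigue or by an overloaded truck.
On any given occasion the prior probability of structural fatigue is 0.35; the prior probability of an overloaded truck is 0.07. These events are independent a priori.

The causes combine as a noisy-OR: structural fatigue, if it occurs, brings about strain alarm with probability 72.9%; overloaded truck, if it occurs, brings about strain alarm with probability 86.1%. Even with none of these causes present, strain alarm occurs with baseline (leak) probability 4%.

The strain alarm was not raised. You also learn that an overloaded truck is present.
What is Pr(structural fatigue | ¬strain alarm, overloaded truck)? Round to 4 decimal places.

Pr(structural fatigue | ¬strain alarm, overloaded truck) ≈ 0.1273

Under noisy-OR, P(strain alarm | causes) = 1 − (1−0.04)·∏(1−qᵢ) over the active causes.
For the numerator, keep only structural fatigue=true terms: 0.036162×0.35 = 0.012657
Denominator P(¬strain alarm | overloaded truck): 0.13344×0.65 + 0.036162×0.35 = 0.099393
P(structural fatigue | ¬strain alarm, overloaded truck) = 0.012657/0.099393 ≈ 0.1273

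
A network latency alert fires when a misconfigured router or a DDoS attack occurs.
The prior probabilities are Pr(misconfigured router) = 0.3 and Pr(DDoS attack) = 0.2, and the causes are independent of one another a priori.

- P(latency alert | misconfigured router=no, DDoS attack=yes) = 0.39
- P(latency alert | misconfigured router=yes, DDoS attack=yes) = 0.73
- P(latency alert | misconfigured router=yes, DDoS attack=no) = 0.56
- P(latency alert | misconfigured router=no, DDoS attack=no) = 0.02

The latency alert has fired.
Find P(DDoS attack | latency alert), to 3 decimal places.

Weight on DDoS attack=true, given the evidence: 0.054600 + 0.043800 = 0.098400
Normalizer over all consistent configurations: 0.02*0.7*0.8 + 0.39*0.7*0.2 + 0.56*0.3*0.8 + 0.73*0.3*0.2 = 0.244000
Posterior = 0.098400 / 0.244000 ≈ 0.403

P(DDoS attack | latency alert) ≈ 0.403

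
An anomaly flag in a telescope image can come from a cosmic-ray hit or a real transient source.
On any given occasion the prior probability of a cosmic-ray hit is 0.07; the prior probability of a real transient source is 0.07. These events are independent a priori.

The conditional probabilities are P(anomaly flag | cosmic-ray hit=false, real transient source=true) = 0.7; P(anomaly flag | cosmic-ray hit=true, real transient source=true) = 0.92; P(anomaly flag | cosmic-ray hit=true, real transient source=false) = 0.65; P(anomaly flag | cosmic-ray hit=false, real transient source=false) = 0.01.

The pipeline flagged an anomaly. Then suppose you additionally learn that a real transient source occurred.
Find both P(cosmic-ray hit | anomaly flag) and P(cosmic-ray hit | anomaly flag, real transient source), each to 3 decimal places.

P(anomaly flag) = 0.01·0.93·0.93 + 0.7·0.93·0.07 + 0.65·0.07·0.93 + 0.92·0.07·0.07 = 0.008649 + 0.045570 + 0.042315 + 0.004508 = 0.101042
Of this, 0.046823 comes from 0.042315 + 0.004508 (the cosmic-ray hit=true cases).
P(cosmic-ray hit | anomaly flag) = 0.046823 / 0.101042 ≈ 0.463

Now also conditioning on real transient source=true:
For the numerator, keep only cosmic-ray hit=true terms: 0.92*0.07 = 0.064400
The normalizing constant is 0.7*0.93 + 0.92*0.07 = 0.715400
Posterior = 0.064400 / 0.715400 ≈ 0.090
This is intercausal reasoning (explaining away): once real transient source accounts for the anomaly flag, cosmic-ray hit becomes less likely.

P(cosmic-ray hit | anomaly flag) ≈ 0.463; P(cosmic-ray hit | anomaly flag, real transient source) ≈ 0.090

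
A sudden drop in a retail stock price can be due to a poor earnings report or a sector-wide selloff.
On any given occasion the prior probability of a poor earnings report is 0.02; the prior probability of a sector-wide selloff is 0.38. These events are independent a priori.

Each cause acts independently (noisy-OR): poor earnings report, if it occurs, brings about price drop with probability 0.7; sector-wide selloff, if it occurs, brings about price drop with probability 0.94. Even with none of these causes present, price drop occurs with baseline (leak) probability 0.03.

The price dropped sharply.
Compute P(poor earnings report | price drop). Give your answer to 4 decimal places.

Under noisy-OR, P(price drop | causes) = 1 − (1−0.03)·∏(1−qᵢ) over the active causes.
P(price drop) = 0.03*0.98*0.62 + 0.9418*0.98*0.38 + 0.709*0.02*0.62 + 0.98254*0.02*0.38 = 0.018228 + 0.350726 + 0.008792 + 0.007467 = 0.385213
The poor earnings report-present share is 0.008792 + 0.007467 = 0.016259.
P(poor earnings report | price drop) = 0.016259 / 0.385213 ≈ 0.0422

P(poor earnings report | price drop) ≈ 0.0422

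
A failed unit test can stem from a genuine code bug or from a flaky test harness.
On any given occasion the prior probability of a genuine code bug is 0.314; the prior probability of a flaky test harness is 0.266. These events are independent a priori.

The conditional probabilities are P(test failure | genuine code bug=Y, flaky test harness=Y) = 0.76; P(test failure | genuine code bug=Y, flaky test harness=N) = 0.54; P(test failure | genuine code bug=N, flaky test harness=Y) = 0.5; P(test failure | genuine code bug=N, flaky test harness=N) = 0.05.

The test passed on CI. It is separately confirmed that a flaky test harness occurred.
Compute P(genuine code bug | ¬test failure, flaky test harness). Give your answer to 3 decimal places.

P(genuine code bug | ¬test failure, flaky test harness) ≈ 0.180

Sum P(¬test failure|·) weighted by the priors over both values of genuine code bug:
  P(¬test failure | flaky test harness) = 0.5·0.686 + 0.24·0.314
        = 0.343000 + 0.075360 = 0.418360
Keeping only the genuine code bug-present terms gives 0.075360, so
  P(genuine code bug | ¬test failure, flaky test harness) = 0.075360 / 0.418360 ≈ 0.180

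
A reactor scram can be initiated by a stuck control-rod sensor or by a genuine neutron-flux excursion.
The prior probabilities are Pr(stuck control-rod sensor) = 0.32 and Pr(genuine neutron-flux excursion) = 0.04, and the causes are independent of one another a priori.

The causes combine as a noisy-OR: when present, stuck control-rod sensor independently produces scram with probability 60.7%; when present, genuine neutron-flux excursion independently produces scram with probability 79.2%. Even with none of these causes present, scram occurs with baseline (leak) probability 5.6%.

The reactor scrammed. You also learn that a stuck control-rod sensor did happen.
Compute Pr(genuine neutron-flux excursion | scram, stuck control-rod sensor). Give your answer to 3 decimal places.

Pr(genuine neutron-flux excursion | scram, stuck control-rod sensor) ≈ 0.058

Under noisy-OR, P(scram | causes) = 1 − (1−0.056)·∏(1−qᵢ) over the active causes.
Numerator (weight on configurations with genuine neutron-flux excursion): 0.922834×0.04 = 0.036913
Normalizer over all consistent configurations: 0.629008×0.96 + 0.922834×0.04 = 0.640761
Posterior = 0.036913 / 0.640761 ≈ 0.058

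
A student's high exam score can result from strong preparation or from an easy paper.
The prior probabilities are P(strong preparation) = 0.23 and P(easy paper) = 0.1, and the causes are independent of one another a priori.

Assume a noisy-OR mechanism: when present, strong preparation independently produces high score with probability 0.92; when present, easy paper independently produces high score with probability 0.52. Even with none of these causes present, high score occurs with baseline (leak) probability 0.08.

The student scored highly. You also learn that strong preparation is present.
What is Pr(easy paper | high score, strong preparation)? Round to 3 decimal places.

Under noisy-OR, P(high score | causes) = 1 − (1−0.08)·∏(1−qᵢ) over the active causes.
P(high score | strong preparation) = 0.9264*0.9 + 0.964672*0.1 = 0.833760 + 0.096467 = 0.930227
Of this, 0.096467 comes from 0.964672*0.1 (the easy paper=true cases).
Hence the posterior is 0.096467/0.930227 ≈ 0.104.

Pr(easy paper | high score, strong preparation) ≈ 0.104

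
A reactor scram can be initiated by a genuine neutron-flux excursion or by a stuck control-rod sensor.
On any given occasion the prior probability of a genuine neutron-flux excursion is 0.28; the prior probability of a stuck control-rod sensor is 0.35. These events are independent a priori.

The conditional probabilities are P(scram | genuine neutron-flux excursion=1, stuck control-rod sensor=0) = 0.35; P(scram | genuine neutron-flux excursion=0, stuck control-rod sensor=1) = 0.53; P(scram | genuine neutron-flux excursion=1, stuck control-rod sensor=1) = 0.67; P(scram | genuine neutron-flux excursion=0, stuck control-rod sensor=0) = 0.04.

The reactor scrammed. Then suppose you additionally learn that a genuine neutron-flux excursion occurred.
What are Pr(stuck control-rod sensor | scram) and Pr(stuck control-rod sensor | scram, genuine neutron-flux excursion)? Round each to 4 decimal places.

Pr(stuck control-rod sensor | scram) ≈ 0.7074; Pr(stuck control-rod sensor | scram, genuine neutron-flux excursion) ≈ 0.5076

For the numerator, keep only stuck control-rod sensor=true terms: 0.133560 + 0.065660 = 0.199220
The normalizing constant is 0.04·0.72·0.65 + 0.53·0.72·0.35 + 0.35·0.28·0.65 + 0.67·0.28·0.35 = 0.281640
P(stuck control-rod sensor | scram) = 0.199220/0.281640 ≈ 0.7074

With the extra evidence:
Weight on stuck control-rod sensor=true, given the evidence: 0.67×0.35 = 0.234500
Denominator P(scram | genuine neutron-flux excursion): 0.35×0.65 + 0.67×0.35 = 0.462000
P(stuck control-rod sensor | scram, genuine neutron-flux excursion) = 0.234500/0.462000 ≈ 0.5076
Conditioning on genuine neutron-flux excursion lowers the posterior on stuck control-rod sensor: the classic explaining-away effect in a common-effect structure.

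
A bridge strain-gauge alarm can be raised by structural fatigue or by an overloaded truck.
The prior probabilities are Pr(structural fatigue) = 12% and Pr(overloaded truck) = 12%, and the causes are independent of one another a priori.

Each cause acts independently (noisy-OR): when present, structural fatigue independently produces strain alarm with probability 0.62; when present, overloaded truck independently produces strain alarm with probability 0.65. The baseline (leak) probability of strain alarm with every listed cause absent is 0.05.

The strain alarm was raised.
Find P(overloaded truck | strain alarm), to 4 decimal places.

P(overloaded truck | strain alarm) ≈ 0.4389

Under noisy-OR, P(strain alarm | causes) = 1 − (1−0.05)·∏(1−qᵢ) over the active causes.
P(strain alarm) = 0.05·0.88·0.88 + 0.6675·0.88·0.12 + 0.639·0.12·0.88 + 0.87365·0.12·0.12 = 0.038720 + 0.070488 + 0.067478 + 0.012581 = 0.189267
The overloaded truck-present share is 0.070488 + 0.012581 = 0.083069.
Hence the posterior is 0.083069/0.189267 ≈ 0.4389.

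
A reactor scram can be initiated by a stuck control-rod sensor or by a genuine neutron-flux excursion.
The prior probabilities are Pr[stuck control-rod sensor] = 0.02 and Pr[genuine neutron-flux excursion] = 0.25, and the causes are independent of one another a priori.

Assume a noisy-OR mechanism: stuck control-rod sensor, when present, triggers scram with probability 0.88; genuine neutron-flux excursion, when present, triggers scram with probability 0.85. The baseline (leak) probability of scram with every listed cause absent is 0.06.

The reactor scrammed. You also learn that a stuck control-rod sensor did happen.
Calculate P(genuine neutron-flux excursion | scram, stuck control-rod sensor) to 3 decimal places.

P(genuine neutron-flux excursion | scram, stuck control-rod sensor) ≈ 0.270

Under noisy-OR, P(scram | causes) = 1 − (1−0.06)·∏(1−qᵢ) over the active causes.
Numerator (weight on configurations with genuine neutron-flux excursion): 0.98308·0.25 = 0.245770
Normalizer over all consistent configurations: 0.8872·0.75 + 0.98308·0.25 = 0.911170
P(genuine neutron-flux excursion | scram, stuck control-rod sensor) = 0.245770/0.911170 ≈ 0.270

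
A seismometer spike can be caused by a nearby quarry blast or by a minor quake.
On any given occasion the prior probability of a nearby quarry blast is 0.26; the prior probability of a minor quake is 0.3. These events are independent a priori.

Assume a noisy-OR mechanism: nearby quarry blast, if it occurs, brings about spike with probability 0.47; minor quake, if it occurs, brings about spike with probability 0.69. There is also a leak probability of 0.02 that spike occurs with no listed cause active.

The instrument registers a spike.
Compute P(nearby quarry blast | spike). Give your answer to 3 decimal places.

P(nearby quarry blast | spike) ≈ 0.481

Under noisy-OR, P(spike | causes) = 1 − (1−0.02)·∏(1−qᵢ) over the active causes.
By total probability over the 4 (nearby quarry blast, minor quake) configurations:
  P(spike) = 0.02×0.74×0.7 + 0.6962×0.74×0.3 + 0.4806×0.26×0.7 + 0.838986×0.26×0.3
        = 0.010360 + 0.154556 + 0.087469 + 0.065441 = 0.317826
Configurations with nearby quarry blast contribute 0.152910, so
  P(nearby quarry blast | spike) = 0.152910 / 0.317826 ≈ 0.481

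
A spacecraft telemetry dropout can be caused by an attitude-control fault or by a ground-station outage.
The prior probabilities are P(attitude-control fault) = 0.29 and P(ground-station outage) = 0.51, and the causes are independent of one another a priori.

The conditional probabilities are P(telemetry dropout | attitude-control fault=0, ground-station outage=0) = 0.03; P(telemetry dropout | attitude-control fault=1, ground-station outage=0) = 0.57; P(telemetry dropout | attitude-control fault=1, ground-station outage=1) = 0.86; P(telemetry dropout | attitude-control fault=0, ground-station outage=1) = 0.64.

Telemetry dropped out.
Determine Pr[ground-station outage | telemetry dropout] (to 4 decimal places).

Numerator (weight on configurations with ground-station outage): 0.231744 + 0.127194 = 0.358938
The normalizing constant is 0.03·0.71·0.49 + 0.64·0.71·0.51 + 0.57·0.29·0.49 + 0.86·0.29·0.51 = 0.450372
Posterior = 0.358938 / 0.450372 ≈ 0.7970

Pr[ground-station outage | telemetry dropout] ≈ 0.7970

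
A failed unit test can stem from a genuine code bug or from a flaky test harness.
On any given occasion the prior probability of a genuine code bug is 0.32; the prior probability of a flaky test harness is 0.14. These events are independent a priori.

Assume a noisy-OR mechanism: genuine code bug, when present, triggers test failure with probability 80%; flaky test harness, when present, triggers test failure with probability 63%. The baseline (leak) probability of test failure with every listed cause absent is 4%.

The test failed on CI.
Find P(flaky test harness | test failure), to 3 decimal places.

P(flaky test harness | test failure) ≈ 0.295

Under noisy-OR, P(test failure | causes) = 1 − (1−0.04)·∏(1−qᵢ) over the active causes.
Sum P(test failure|·) weighted by the priors over the 4 (genuine code bug, flaky test harness) configurations:
  P(test failure) = 0.04×0.68×0.86 + 0.6448×0.68×0.14 + 0.808×0.32×0.86 + 0.92896×0.32×0.14
        = 0.023392 + 0.061385 + 0.222362 + 0.041617 = 0.348756
Configurations with flaky test harness contribute 0.103002, so
  P(flaky test harness | test failure) = 0.103002 / 0.348756 ≈ 0.295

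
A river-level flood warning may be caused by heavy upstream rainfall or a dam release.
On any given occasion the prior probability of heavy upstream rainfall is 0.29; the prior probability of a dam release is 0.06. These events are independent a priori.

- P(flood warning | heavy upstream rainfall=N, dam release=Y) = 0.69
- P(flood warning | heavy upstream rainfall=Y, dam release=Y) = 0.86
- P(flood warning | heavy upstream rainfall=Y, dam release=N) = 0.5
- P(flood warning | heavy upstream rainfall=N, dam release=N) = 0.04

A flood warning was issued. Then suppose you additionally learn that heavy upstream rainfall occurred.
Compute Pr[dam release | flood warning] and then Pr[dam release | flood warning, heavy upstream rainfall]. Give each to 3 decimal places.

By total probability over the 4 (heavy upstream rainfall, dam release) configurations:
  P(flood warning) = 0.04·0.71·0.94 + 0.69·0.71·0.06 + 0.5·0.29·0.94 + 0.86·0.29·0.06
        = 0.026696 + 0.029394 + 0.136300 + 0.014964 = 0.207354
Configurations with dam release contribute 0.044358, so
  P(dam release | flood warning) = 0.044358 / 0.207354 ≈ 0.214

With the extra evidence:
Enumerate both values of dam release and weight by the priors:
  P(flood warning | heavy upstream rainfall) = 0.5×0.94 + 0.86×0.06
        = 0.470000 + 0.051600 = 0.521600
The terms with dam release present sum to 0.051600, so
  P(dam release | flood warning, heavy upstream rainfall) = 0.051600 / 0.521600 ≈ 0.099

Pr[dam release | flood warning] ≈ 0.214; Pr[dam release | flood warning, heavy upstream rainfall] ≈ 0.099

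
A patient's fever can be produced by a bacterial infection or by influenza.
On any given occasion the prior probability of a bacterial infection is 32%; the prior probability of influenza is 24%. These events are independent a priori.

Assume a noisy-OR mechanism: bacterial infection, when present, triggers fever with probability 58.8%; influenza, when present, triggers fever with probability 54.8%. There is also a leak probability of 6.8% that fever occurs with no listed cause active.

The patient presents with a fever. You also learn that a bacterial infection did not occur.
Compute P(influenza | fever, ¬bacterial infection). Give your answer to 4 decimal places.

P(influenza | fever, ¬bacterial infection) ≈ 0.7288

Under noisy-OR, P(fever | causes) = 1 − (1−0.068)·∏(1−qᵢ) over the active causes.
P(fever | ¬bacterial infection) = 0.068·0.76 + 0.578736·0.24 = 0.051680 + 0.138897 = 0.190577
Of this, 0.138897 comes from 0.578736·0.24 (the influenza=true cases).
Hence the posterior is 0.138897/0.190577 ≈ 0.7288.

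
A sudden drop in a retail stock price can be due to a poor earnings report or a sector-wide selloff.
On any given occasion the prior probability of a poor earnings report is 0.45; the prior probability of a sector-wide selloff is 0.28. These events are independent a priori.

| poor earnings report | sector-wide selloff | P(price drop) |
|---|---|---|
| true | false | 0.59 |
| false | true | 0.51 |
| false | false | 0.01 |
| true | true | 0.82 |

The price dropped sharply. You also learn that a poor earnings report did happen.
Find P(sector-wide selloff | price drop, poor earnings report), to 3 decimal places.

Weight on sector-wide selloff=true, given the evidence: 0.82·0.28 = 0.229600
The normalizing constant is 0.59·0.72 + 0.82·0.28 = 0.654400
P(sector-wide selloff | price drop, poor earnings report) = 0.229600/0.654400 ≈ 0.351

P(sector-wide selloff | price drop, poor earnings report) ≈ 0.351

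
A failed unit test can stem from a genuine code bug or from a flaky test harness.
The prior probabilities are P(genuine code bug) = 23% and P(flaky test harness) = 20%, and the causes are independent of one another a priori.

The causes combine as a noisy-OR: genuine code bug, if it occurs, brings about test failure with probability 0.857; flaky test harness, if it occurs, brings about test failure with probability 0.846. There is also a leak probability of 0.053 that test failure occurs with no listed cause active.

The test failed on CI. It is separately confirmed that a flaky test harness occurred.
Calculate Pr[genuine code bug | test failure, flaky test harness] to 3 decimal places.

Pr[genuine code bug | test failure, flaky test harness] ≈ 0.255

Under noisy-OR, P(test failure | causes) = 1 − (1−0.053)·∏(1−qᵢ) over the active causes.
Weight on genuine code bug=true, given the evidence: 0.979145*0.23 = 0.225203
The normalizing constant is 0.854162*0.77 + 0.979145*0.23 = 0.882908
P(genuine code bug | test failure, flaky test harness) = 0.225203/0.882908 ≈ 0.255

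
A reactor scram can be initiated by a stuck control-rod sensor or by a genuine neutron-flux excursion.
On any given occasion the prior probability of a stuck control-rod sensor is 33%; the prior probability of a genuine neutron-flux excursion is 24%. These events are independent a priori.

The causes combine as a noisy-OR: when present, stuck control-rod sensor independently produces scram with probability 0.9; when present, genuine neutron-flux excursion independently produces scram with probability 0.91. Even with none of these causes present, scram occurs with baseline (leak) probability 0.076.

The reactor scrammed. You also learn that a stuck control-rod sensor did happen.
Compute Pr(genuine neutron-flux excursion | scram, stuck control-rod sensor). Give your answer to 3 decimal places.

Under noisy-OR, P(scram | causes) = 1 − (1−0.076)·∏(1−qᵢ) over the active causes.
P(scram | stuck control-rod sensor) = 0.9076·0.76 + 0.991684·0.24 = 0.689776 + 0.238004 = 0.927780
Of this, 0.238004 comes from 0.991684·0.24 (the genuine neutron-flux excursion=true cases).
P(genuine neutron-flux excursion | scram, stuck control-rod sensor) = 0.238004 / 0.927780 ≈ 0.257

Pr(genuine neutron-flux excursion | scram, stuck control-rod sensor) ≈ 0.257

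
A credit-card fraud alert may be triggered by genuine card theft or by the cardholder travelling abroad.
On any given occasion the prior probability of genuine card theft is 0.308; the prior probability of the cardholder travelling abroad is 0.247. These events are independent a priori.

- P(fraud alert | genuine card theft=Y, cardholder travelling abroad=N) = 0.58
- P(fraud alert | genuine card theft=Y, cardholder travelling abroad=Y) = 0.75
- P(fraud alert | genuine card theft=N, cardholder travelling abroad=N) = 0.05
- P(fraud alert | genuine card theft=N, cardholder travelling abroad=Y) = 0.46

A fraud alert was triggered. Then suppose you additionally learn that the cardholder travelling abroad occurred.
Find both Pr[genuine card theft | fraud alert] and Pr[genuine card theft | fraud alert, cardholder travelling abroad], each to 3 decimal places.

Pr[genuine card theft | fraud alert] ≈ 0.647; Pr[genuine card theft | fraud alert, cardholder travelling abroad] ≈ 0.421

P(fraud alert) = 0.05×0.692×0.753 + 0.46×0.692×0.247 + 0.58×0.308×0.753 + 0.75×0.308×0.247 = 0.026054 + 0.078625 + 0.134516 + 0.057057 = 0.296252
Restricting to configurations with genuine card theft present: 0.134516 + 0.057057 = 0.191573.
Hence the posterior is 0.191573/0.296252 ≈ 0.647.

Now also conditioning on cardholder travelling abroad=true:
By total probability over both values of genuine card theft:
  P(fraud alert | cardholder travelling abroad) = 0.46·0.692 + 0.75·0.308
        = 0.318320 + 0.231000 = 0.549320
Keeping only the genuine card theft-present terms gives 0.231000, so
  P(genuine card theft | fraud alert, cardholder travelling abroad) = 0.231000 / 0.549320 ≈ 0.421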